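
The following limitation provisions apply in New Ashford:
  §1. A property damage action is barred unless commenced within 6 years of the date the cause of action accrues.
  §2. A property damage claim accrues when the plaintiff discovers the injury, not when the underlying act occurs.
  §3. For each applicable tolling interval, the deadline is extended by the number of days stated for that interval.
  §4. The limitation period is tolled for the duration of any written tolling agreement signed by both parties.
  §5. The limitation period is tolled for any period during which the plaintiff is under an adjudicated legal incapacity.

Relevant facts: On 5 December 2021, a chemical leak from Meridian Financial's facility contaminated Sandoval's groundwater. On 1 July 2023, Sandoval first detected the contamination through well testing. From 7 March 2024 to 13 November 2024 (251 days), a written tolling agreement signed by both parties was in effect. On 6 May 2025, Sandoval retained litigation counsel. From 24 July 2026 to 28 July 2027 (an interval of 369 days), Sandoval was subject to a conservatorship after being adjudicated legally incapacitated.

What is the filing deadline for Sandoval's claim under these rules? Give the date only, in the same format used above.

13 March 2031

Under the discovery rule, the claim accrued on 1 July 2023, when Sandoval discovered the injury — not on the 5 December 2021 date of the underlying act.
The untolled deadline — 6 years after 1 July 2023 — is 1 July 2029.
The written tolling agreement from 7 March 2024 to 13 November 2024 tolled the period for 251 days, extending the deadline to 9 March 2030.
The period was tolled for 369 days by the plaintiff's legal incapacity (24 July 2026 to 28 July 2027), pushing the deadline to 13 March 2031.
Nothing else in the chronology tolls or restarts the period.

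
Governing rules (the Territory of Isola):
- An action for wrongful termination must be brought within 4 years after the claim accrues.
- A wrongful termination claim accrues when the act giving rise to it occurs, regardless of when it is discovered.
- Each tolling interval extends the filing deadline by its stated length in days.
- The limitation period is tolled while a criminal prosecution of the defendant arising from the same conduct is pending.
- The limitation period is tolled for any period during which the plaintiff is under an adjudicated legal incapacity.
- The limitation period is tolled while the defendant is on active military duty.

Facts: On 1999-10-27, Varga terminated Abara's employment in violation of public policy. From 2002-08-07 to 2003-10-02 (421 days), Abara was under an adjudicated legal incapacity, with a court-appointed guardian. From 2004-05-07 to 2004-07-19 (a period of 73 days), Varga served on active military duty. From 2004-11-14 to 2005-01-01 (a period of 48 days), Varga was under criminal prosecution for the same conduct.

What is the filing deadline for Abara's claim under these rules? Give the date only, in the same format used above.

2005-04-21

The limitation period began to run on 1999-10-27.
Adding the 4 years base period to 1999-10-27 gives a deadline of 2003-10-27, before any tolling.
The period was tolled for 421 days by the plaintiff's legal incapacity (2002-08-07 to 2003-10-02), pushing the deadline to 2004-12-21.
The period was tolled for 73 days by the defendant's active military service (2004-05-07 to 2004-07-19), pushing the deadline to 2005-03-04.
The pending criminal prosecution from 2004-11-14 to 2005-01-01 tolled the period for 48 days, extending the deadline to 2005-04-21.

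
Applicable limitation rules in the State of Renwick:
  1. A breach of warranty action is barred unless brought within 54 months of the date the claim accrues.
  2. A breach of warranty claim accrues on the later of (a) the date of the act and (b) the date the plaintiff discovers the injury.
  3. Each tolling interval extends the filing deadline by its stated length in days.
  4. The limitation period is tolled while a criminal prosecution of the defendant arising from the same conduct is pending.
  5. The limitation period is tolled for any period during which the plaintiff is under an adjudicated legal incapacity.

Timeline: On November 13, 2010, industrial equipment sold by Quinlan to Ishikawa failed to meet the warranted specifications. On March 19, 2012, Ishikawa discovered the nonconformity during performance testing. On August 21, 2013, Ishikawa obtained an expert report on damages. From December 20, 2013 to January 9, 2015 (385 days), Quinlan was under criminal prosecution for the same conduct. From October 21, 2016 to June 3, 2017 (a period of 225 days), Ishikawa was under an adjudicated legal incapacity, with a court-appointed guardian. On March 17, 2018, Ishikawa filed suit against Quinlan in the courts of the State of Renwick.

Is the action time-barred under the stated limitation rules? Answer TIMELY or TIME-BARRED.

Because discovery on March 19, 2012 post-dates the November 13, 2010 act, accrual under the later-of rule falls on March 19, 2012.
Adding the 54 months base period to March 19, 2012 gives a deadline of September 19, 2016, before any tolling.
Because the pending criminal prosecution ran from December 20, 2013 to January 9, 2015, the deadline is extended by 385 days to October 9, 2017.
The plaintiff's legal incapacity from October 21, 2016 to June 3, 2017 tolled the period for 225 days, extending the deadline to May 22, 2018.
The other events in the timeline have no effect on the limitation period under the stated rules.
Filing on March 17, 2018 beat the May 22, 2018 deadline — the action is timely.

TIMELY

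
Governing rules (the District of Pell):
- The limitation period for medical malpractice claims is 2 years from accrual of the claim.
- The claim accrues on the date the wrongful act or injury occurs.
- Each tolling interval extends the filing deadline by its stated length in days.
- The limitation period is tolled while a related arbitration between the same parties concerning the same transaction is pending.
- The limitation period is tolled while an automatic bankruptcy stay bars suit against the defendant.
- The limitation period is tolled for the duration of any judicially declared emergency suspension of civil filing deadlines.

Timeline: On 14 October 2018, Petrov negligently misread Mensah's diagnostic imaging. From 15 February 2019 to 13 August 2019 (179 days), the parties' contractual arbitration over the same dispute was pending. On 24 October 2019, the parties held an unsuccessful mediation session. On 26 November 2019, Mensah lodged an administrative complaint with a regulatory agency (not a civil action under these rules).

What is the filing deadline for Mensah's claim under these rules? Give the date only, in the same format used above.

The claim accrued on 14 October 2018, the date of the act.
2 years from 14 October 2018 is 14 October 2020.
Because the pending related arbitration ran from 15 February 2019 to 13 August 2019, the deadline is extended by 179 days to 11 April 2021.
The other events in the timeline have no effect on the limitation period under the stated rules.

11 April 2021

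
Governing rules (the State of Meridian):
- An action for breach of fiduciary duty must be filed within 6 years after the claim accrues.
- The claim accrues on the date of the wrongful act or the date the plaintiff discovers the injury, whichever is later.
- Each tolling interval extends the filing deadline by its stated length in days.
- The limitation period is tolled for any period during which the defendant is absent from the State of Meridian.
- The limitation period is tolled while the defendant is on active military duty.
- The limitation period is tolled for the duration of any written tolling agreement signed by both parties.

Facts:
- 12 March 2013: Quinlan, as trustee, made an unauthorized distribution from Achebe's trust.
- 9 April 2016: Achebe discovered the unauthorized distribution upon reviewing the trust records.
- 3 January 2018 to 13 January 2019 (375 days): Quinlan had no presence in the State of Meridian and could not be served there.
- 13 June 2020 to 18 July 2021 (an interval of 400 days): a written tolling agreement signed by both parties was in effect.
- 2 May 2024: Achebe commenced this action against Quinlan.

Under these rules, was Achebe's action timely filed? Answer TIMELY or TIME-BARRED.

TIMELY

Because discovery on 9 April 2016 post-dates the 12 March 2013 act, accrual under the later-of rule falls on 9 April 2016.
The untolled deadline — 6 years after 9 April 2016 — is 9 April 2022.
The period was tolled for 375 days by the defendant's absence from the jurisdiction (3 January 2018 to 13 January 2019), pushing the deadline to 19 April 2023.
The written tolling agreement from 13 June 2020 to 18 July 2021 tolled the period for 400 days, extending the deadline to 23 May 2024.
The 2 May 2024 filing precedes the 23 May 2024 deadline; the claim is timely.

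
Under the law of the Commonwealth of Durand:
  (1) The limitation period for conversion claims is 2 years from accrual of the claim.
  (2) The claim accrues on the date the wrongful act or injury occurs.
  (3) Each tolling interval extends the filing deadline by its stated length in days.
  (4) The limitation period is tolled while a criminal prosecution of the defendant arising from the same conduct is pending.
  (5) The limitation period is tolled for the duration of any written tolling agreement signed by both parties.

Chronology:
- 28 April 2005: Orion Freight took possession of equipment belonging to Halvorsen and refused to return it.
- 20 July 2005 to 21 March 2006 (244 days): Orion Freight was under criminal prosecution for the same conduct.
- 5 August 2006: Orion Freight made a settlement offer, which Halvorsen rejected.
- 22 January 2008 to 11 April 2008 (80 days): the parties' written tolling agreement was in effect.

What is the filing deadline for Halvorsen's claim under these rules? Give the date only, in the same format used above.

28 December 2007

The limitation period began to run on 28 April 2005.
The untolled deadline — 2 years after 28 April 2005 — is 28 April 2007.
Because the pending criminal prosecution ran from 20 July 2005 to 21 March 2006, the deadline is extended by 244 days to 28 December 2007.
By the time the written tolling agreement began on 22 January 2008, the limitation period had already expired on 28 December 2007; that interval cannot revive it.
None of the other events listed affects the running of the period under the stated rules.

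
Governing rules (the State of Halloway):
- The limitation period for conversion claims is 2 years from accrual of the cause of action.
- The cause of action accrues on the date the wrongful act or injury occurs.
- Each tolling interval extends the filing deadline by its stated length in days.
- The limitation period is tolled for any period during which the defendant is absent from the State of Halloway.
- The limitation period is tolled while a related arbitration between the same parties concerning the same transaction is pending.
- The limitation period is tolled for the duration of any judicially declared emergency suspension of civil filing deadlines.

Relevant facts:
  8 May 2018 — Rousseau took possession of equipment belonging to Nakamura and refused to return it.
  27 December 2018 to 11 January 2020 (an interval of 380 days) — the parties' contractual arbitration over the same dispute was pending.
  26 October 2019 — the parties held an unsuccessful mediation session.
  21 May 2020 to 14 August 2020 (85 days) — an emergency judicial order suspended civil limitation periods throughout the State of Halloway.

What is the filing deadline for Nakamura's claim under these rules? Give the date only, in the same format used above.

16 August 2021

The cause of action accrued on 8 May 2018, the date of the act.
Adding the 2 years base period to 8 May 2018 gives a deadline of 8 May 2020, before any tolling.
Because the pending related arbitration ran from 27 December 2018 to 11 January 2020, the deadline is extended by 380 days to 23 May 2021.
The emergency suspension of filing deadlines from 21 May 2020 to 14 August 2020 tolled the period for 85 days, extending the deadline to 16 August 2021.
None of the other events listed affects the running of the period under the stated rules.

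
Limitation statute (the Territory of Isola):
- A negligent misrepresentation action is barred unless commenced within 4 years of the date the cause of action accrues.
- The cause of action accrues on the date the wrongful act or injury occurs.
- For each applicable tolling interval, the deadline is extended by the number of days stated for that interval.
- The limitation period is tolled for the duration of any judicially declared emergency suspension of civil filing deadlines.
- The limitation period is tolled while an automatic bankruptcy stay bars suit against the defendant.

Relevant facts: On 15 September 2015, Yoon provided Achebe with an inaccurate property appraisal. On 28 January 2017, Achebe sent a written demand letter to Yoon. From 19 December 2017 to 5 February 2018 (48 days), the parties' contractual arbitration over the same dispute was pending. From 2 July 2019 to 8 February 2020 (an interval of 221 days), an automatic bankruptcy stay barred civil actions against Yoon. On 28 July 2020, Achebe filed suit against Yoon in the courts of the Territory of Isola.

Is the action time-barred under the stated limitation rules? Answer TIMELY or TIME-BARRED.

The cause of action accrued on 15 September 2015, the date of the act.
4 years from 15 September 2015 is 15 September 2019.
The automatic bankruptcy stay from 2 July 2019 to 8 February 2020 tolled the period for 221 days, extending the deadline to 23 April 2020.
No stated provision tolls the period for a pending arbitration, so the interval from 19 December 2017 to 5 February 2018 has no effect on the deadline.
None of the other events listed affects the running of the period under the stated rules.
Filing on 28 July 2020 missed the 23 April 2020 deadline — the action is time-barred.

TIME-BARRED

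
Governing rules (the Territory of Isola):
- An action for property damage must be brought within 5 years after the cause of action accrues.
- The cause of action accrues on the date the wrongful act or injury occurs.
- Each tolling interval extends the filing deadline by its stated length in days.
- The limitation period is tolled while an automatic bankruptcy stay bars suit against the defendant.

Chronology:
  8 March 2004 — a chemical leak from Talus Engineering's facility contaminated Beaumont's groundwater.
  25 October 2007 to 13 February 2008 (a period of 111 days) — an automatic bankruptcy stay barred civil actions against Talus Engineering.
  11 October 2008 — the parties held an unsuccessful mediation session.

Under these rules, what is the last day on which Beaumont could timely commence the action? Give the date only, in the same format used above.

The cause of action accrued on 8 March 2004, the date of the act.
5 years from 8 March 2004 is 8 March 2009.
The automatic bankruptcy stay from 25 October 2007 to 13 February 2008 tolled the period for 111 days, extending the deadline to 27 June 2009.
Nothing else in the chronology tolls or restarts the period.

27 June 2009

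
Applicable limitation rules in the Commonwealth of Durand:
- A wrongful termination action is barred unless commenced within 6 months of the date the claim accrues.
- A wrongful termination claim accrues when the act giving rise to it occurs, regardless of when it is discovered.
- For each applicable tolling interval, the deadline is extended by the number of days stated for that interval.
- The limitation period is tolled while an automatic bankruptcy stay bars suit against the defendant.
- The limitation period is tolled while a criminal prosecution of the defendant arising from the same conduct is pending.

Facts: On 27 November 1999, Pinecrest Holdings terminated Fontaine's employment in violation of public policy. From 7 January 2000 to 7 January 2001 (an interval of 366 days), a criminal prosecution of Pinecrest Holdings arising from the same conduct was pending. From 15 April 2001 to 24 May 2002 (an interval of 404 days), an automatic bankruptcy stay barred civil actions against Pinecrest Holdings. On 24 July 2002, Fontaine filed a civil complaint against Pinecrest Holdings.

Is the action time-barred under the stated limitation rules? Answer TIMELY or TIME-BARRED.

TIME-BARRED

The claim accrued on 27 November 1999, when the wrongful act occurred.
6 months from 27 November 1999 is 27 May 2000.
Because the pending criminal prosecution ran from 7 January 2000 to 7 January 2001, the deadline is extended by 366 days to 28 May 2001.
The automatic bankruptcy stay from 15 April 2001 to 24 May 2002 tolled the period for 404 days, extending the deadline to 6 July 2002.
The 24 July 2002 filing falls after the 6 July 2002 deadline; the claim is time-barred.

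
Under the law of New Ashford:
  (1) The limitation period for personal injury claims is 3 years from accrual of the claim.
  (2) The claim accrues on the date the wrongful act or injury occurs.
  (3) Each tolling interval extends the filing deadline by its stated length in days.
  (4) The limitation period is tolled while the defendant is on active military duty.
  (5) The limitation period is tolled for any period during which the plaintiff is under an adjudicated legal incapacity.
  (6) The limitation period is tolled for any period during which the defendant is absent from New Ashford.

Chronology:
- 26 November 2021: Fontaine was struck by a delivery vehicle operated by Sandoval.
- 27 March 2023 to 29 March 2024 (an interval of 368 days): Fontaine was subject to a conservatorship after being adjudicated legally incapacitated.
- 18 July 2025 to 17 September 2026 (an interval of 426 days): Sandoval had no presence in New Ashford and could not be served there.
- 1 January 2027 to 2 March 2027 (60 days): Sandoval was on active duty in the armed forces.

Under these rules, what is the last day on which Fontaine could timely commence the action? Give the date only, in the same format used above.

30 March 2027

The claim accrued on 26 November 2021, when the wrongful act occurred.
The untolled deadline — 3 years after 26 November 2021 — is 26 November 2024.
The plaintiff's legal incapacity from 27 March 2023 to 29 March 2024 tolled the period for 368 days, extending the deadline to 29 November 2025.
The period was tolled for 426 days by the defendant's absence from the jurisdiction (18 July 2025 to 17 September 2026), pushing the deadline to 29 January 2027.
The period was tolled for 60 days by the defendant's active military service (1 January 2027 to 2 March 2027), pushing the deadline to 30 March 2027.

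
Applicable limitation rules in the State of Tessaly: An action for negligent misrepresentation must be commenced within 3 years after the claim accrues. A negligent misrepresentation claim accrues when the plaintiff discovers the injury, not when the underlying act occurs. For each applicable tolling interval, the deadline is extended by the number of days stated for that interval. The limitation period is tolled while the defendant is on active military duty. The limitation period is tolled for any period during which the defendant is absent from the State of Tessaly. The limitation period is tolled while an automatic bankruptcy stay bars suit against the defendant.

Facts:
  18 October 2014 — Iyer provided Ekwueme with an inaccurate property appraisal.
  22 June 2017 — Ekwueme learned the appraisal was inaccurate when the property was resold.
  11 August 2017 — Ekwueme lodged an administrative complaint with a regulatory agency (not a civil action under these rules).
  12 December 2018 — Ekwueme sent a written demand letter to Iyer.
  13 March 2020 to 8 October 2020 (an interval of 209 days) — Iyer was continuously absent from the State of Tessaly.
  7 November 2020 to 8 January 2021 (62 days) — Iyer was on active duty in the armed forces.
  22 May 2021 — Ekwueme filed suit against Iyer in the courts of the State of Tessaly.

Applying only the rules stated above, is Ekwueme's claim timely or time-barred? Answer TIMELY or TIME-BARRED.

The claim did not accrue until Ekwueme discovered the injury on 22 June 2017; the 18 October 2014 act date does not start the clock under the stated rule.
Adding the 3 years base period to 22 June 2017 gives a deadline of 22 June 2020, before any tolling.
The defendant's absence from the jurisdiction from 13 March 2020 to 8 October 2020 tolled the period for 209 days, extending the deadline to 17 January 2021.
The defendant's active military service from 7 November 2020 to 8 January 2021 tolled the period for 62 days, extending the deadline to 20 March 2021.
Nothing else in the chronology tolls or restarts the period.
The 22 May 2021 filing falls after the 20 March 2021 deadline; the claim is time-barred.

TIME-BARRED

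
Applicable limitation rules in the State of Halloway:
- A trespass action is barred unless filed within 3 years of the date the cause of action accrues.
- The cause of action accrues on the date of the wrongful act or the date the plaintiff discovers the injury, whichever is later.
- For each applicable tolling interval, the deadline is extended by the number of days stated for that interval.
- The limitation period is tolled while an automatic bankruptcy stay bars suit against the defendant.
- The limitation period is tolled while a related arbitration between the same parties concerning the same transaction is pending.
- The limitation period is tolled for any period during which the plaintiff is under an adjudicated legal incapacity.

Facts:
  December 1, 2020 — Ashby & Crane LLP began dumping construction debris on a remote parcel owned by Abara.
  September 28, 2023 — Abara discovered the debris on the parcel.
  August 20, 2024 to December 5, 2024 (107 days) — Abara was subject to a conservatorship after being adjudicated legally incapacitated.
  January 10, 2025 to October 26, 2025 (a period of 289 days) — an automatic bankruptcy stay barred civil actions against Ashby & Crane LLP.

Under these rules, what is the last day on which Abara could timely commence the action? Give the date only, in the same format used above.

Taking the later of the act (December 1, 2020) and discovery (September 28, 2023), the claim accrued on September 28, 2023.
The untolled deadline — 3 years after September 28, 2023 — is September 28, 2026.
The period was tolled for 107 days by the plaintiff's legal incapacity (August 20, 2024 to December 5, 2024), pushing the deadline to January 13, 2027.
Because the automatic bankruptcy stay ran from January 10, 2025 to October 26, 2025, the deadline is extended by 289 days to October 29, 2027.

October 29, 2027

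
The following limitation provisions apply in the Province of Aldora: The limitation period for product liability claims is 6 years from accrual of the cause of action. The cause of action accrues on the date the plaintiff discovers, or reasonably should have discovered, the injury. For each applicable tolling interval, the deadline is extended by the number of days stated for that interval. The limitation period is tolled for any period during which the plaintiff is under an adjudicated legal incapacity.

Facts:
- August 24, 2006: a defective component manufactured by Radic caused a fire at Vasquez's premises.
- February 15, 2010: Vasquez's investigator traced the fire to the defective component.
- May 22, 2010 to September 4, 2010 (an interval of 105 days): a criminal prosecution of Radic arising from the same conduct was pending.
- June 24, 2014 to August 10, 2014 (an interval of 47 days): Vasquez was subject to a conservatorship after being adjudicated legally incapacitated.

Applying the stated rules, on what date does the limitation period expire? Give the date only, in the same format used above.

April 2, 2016

Under the discovery rule, the claim accrued on February 15, 2010, when Vasquez discovered the injury — not on the August 24, 2006 date of the underlying act.
The untolled deadline — 6 years after February 15, 2010 — is February 15, 2016.
The period was tolled for 47 days by the plaintiff's legal incapacity (June 24, 2014 to August 10, 2014), pushing the deadline to April 2, 2016.
No stated provision tolls the period for a criminal prosecution, so the interval from May 22, 2010 to September 4, 2010 has no effect on the deadline.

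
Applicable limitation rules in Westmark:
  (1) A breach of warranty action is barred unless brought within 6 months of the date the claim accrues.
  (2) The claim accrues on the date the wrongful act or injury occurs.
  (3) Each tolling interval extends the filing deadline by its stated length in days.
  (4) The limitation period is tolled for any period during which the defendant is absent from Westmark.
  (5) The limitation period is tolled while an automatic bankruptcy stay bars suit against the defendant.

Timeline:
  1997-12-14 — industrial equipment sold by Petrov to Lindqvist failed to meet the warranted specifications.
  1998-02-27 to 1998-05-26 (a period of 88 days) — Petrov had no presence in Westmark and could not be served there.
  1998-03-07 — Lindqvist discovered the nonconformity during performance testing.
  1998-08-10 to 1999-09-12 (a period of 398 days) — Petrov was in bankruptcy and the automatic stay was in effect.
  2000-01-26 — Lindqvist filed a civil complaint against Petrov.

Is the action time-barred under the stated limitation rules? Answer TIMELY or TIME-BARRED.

Accrual is governed by the date of the act, so the period began to run on 1997-12-14; the later discovery on 1998-03-07 is irrelevant under the stated rule.
The untolled deadline — 6 months after 1997-12-14 — is 1998-06-14.
Because the defendant's absence from the jurisdiction ran from 1998-02-27 to 1998-05-26, the deadline is extended by 88 days to 1998-09-10.
The automatic bankruptcy stay from 1998-08-10 to 1999-09-12 tolled the period for 398 days, extending the deadline to 1999-10-13.
Filing on 2000-01-26 missed the 1999-10-13 deadline — the action is time-barred.

TIME-BARRED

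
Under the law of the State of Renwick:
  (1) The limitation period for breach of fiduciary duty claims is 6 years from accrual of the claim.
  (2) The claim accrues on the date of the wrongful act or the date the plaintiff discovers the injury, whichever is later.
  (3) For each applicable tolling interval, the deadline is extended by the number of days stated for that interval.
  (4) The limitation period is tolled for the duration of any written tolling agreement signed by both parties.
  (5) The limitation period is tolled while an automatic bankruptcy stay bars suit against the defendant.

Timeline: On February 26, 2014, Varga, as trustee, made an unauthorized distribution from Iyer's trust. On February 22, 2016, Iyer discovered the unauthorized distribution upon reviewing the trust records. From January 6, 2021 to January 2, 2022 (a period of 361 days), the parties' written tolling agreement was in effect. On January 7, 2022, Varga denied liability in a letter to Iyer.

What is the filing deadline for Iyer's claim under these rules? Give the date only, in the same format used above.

Because discovery on February 22, 2016 post-dates the February 26, 2014 act, accrual under the later-of rule falls on February 22, 2016.
Adding the 6 years base period to February 22, 2016 gives a deadline of February 22, 2022, before any tolling.
The written tolling agreement from January 6, 2021 to January 2, 2022 tolled the period for 361 days, extending the deadline to February 18, 2023.
None of the other events listed affects the running of the period under the stated rules.

February 18, 2023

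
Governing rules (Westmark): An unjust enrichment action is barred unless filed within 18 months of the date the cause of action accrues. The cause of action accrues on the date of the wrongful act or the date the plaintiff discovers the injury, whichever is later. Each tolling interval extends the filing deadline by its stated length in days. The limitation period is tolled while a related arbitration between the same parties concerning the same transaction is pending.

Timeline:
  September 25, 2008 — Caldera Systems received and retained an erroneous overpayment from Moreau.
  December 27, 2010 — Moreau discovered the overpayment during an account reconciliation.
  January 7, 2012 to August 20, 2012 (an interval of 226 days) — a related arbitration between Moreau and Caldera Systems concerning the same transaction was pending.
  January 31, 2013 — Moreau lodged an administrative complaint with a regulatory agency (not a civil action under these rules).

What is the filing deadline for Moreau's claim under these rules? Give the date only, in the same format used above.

The claim accrued on December 27, 2010 — the later of the September 25, 2008 act and the December 27, 2010 discovery.
18 months from December 27, 2010 is June 27, 2012.
Because the pending related arbitration ran from January 7, 2012 to August 20, 2012, the deadline is extended by 226 days to February 8, 2013.
The other events in the timeline have no effect on the limitation period under the stated rules.

February 8, 2013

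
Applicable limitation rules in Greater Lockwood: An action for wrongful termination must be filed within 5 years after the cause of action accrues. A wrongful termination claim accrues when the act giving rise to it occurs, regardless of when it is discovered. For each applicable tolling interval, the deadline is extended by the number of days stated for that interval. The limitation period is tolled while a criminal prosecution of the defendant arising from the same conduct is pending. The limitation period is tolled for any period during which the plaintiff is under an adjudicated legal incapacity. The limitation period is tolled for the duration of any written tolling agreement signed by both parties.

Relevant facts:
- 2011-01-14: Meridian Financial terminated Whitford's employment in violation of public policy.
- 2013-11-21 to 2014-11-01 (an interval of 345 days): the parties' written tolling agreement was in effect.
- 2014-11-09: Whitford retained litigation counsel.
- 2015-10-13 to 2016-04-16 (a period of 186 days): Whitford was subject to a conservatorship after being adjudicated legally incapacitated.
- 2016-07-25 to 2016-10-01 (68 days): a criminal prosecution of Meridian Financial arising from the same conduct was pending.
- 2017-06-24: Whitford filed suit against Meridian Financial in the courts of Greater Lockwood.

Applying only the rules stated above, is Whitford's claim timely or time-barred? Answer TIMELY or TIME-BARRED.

The limitation period began to run on 2011-01-14.
The untolled deadline — 5 years after 2011-01-14 — is 2016-01-14.
The written tolling agreement from 2013-11-21 to 2014-11-01 tolled the period for 345 days, extending the deadline to 2016-12-24.
Because the plaintiff's legal incapacity ran from 2015-10-13 to 2016-04-16, the deadline is extended by 186 days to 2017-06-28.
The pending criminal prosecution from 2016-07-25 to 2016-10-01 tolled the period for 68 days, extending the deadline to 2017-09-04.
Nothing else in the chronology tolls or restarts the period.
The 2017-06-24 filing precedes the 2017-09-04 deadline; the claim is timely.

TIMELY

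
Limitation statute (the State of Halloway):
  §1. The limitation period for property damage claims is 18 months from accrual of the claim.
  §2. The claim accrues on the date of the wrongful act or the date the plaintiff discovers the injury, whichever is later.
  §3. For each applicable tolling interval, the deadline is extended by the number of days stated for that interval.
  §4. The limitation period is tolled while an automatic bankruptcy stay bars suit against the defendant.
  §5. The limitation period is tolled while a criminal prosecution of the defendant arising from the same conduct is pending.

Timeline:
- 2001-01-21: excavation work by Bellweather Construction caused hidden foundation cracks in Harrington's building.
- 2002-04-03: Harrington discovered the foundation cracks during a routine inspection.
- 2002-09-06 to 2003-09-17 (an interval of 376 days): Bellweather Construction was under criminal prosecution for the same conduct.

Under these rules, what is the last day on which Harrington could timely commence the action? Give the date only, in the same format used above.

Because discovery on 2002-04-03 post-dates the 2001-01-21 act, accrual under the later-of rule falls on 2002-04-03.
18 months from 2002-04-03 is 2003-10-03.
Because the pending criminal prosecution ran from 2002-09-06 to 2003-09-17, the deadline is extended by 376 days to 2004-10-13.

2004-10-13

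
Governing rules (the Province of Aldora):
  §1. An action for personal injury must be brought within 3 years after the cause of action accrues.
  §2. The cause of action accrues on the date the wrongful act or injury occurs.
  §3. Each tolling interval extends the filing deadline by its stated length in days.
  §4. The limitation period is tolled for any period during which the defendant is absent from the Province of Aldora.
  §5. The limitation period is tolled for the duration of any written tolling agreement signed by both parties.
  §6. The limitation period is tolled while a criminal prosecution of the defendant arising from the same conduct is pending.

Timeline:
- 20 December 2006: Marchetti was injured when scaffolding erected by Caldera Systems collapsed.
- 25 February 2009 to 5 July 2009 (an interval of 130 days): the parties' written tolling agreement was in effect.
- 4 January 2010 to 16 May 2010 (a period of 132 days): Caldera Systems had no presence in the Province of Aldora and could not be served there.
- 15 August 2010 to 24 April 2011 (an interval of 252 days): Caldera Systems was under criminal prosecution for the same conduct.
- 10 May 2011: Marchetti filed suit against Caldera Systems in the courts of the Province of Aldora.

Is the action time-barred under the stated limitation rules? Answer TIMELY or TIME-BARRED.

The cause of action accrued on 20 December 2006, the date of the act.
3 years from 20 December 2006 is 20 December 2009.
Because the written tolling agreement ran from 25 February 2009 to 5 July 2009, the deadline is extended by 130 days to 29 April 2010.
Because the defendant's absence from the jurisdiction ran from 4 January 2010 to 16 May 2010, the deadline is extended by 132 days to 8 September 2010.
The period was tolled for 252 days by the pending criminal prosecution (15 August 2010 to 24 April 2011), pushing the deadline to 18 May 2011.
The 10 May 2011 filing precedes the 18 May 2011 deadline; the claim is timely.

TIMELY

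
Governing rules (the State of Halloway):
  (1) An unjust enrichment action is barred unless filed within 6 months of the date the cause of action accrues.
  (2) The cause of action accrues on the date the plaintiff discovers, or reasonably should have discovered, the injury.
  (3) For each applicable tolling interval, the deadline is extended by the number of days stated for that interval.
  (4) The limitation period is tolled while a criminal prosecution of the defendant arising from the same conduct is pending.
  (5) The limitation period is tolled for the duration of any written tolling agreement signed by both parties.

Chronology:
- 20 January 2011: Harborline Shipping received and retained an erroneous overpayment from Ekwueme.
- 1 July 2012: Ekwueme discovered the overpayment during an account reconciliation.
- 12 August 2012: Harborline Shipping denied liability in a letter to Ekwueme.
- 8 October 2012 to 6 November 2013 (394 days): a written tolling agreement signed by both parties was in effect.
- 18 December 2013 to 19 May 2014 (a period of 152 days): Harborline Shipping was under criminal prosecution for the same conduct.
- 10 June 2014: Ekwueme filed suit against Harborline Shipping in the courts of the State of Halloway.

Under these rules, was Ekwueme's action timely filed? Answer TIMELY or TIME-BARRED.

TIMELY

The claim did not accrue until Ekwueme discovered the injury on 1 July 2012; the 20 January 2011 act date does not start the clock under the stated rule.
The untolled deadline — 6 months after 1 July 2012 — is 1 January 2013.
Because the written tolling agreement ran from 8 October 2012 to 6 November 2013, the deadline is extended by 394 days to 30 January 2014.
Because the pending criminal prosecution ran from 18 December 2013 to 19 May 2014, the deadline is extended by 152 days to 1 July 2014.
The other events in the timeline have no effect on the limitation period under the stated rules.
The 10 June 2014 filing precedes the 1 July 2014 deadline; the claim is timely.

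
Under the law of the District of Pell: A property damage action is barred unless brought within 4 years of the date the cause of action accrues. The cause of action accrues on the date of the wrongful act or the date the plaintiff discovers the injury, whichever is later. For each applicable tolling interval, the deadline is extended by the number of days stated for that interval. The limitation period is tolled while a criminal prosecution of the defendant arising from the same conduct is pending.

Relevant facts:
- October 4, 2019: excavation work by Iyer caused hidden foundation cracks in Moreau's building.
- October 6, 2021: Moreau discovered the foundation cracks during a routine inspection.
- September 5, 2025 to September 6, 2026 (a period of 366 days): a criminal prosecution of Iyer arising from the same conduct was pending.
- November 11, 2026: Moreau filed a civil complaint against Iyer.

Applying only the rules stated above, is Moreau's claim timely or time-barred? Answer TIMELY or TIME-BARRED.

The claim accrued on October 6, 2021 — the later of the October 4, 2019 act and the October 6, 2021 discovery.
4 years from October 6, 2021 is October 6, 2025.
Because the pending criminal prosecution ran from September 5, 2025 to September 6, 2026, the deadline is extended by 366 days to October 7, 2026.
The November 11, 2026 filing falls after the October 7, 2026 deadline; the claim is time-barred.

TIME-BARRED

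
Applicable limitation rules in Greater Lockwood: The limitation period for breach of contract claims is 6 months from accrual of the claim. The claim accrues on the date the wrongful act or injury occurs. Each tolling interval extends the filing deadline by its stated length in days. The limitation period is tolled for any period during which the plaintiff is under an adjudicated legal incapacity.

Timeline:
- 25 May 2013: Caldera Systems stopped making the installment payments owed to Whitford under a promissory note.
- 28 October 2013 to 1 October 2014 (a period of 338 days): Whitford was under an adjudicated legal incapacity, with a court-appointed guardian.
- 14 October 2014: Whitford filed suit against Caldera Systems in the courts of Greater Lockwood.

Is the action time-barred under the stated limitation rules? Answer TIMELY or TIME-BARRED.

The claim accrued on 25 May 2013, when the wrongful act occurred.
6 months from 25 May 2013 is 25 November 2013.
The plaintiff's legal incapacity from 28 October 2013 to 1 October 2014 tolled the period for 338 days, extending the deadline to 29 October 2014.
The 14 October 2014 filing precedes the 29 October 2014 deadline; the claim is timely.

TIMELY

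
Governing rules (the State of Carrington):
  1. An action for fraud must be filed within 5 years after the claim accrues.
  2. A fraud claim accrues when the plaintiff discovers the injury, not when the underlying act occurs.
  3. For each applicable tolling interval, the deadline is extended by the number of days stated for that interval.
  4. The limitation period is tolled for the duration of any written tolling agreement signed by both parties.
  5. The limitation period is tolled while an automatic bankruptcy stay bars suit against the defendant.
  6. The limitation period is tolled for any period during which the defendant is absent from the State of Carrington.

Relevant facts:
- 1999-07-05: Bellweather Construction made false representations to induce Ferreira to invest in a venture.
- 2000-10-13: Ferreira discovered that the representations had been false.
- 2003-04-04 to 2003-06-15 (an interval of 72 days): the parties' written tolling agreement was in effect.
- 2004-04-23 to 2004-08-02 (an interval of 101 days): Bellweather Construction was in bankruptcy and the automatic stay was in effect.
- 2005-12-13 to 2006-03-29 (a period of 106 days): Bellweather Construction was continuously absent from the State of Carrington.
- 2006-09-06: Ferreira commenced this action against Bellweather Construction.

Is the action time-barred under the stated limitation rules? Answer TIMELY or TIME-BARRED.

Under the discovery rule, the claim accrued on 2000-10-13, when Ferreira discovered the injury — not on the 1999-07-05 date of the underlying act.
Adding the 5 years base period to 2000-10-13 gives a deadline of 2005-10-13, before any tolling.
The written tolling agreement from 2003-04-04 to 2003-06-15 tolled the period for 72 days, extending the deadline to 2005-12-24.
The period was tolled for 101 days by the automatic bankruptcy stay (2004-04-23 to 2004-08-02), pushing the deadline to 2006-04-04.
Because the defendant's absence from the jurisdiction ran from 2005-12-13 to 2006-03-29, the deadline is extended by 106 days to 2006-07-19.
Filing on 2006-09-06 missed the 2006-07-19 deadline — the action is time-barred.

TIME-BARRED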